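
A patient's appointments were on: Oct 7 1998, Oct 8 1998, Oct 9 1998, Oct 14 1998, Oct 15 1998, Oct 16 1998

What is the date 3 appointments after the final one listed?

Gaps: 1, 1, 5, 1, 1 days — not constant, but cyclic with period 3.
The events fall on every Wednesday, Thursday and Friday.
The following Wednesday is Oct 21 1998.
The following Thursday is Oct 22 1998.
The following Friday is Oct 23 1998.

Oct 23 1998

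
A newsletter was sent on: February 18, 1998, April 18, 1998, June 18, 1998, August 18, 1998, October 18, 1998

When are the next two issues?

December 18, 1998; February 18, 1999

The day-of-month is always 18 (59, 61, 61, 61 days between events).
So this recurs on the 18th of every 2 months.
Next: December 1998 → December 18, 1998.
February 1999: February 18, 1999.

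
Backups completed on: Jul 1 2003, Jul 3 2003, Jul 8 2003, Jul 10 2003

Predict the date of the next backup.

Jul 15 2003

Gaps: 2, 5, 2 days — not constant, but cyclic with period 2.
The events fall on every Tuesday and Thursday.
The following Tuesday is Jul 15 2003.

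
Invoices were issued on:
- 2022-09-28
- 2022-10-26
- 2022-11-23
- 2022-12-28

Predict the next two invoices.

2023-01-25, 2023-02-22

Gaps: 28, 28, 35 days — a mix of 28 and 35. Every date is a Wednesday.
Each is the 4th Wednesday of its month.
January 2023 — 4th Wednesday is 2023-01-25.
4th Wednesday of February 2023: 2023-02-22.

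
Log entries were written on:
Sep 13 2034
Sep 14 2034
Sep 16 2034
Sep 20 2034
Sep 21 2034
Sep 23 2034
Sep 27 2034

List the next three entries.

Sep 28 2034, Sep 30 2034, Oct 4 2034

The gap pattern 1, 2, 4, 1, 2, 4 repeats every 3 events.
These are the Wednesdays, Thursdays and Saturdays of each week.
Next Thursday: Sep 28 2034.
The following Saturday is Sep 30 2034.
Next Wednesday: Oct 4 2034.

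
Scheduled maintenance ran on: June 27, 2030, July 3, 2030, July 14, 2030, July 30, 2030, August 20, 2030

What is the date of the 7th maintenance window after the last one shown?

The spacing grows by 5 each time: 6, 11, 16, 21 days.
Next gap: 26 days. August 20, 2030 + 26 days = September 15, 2030.
Next gap: 31 days. September 15, 2030 + 31 days = October 16, 2030.
Next gap: 36 days. October 16, 2030 + 36 days = November 21, 2030.
Next gap: 41 days. November 21, 2030 + 41 days = January 1, 2031.
Next gap: 46 days. January 1, 2031 + 46 days = February 16, 2031.
Next gap: 51 days. February 16, 2031 + 51 days = April 8, 2031.
Next gap: 56 days. April 8, 2031 + 56 days = June 3, 2031.

June 3, 2031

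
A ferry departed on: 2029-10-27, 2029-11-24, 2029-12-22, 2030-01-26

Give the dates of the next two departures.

All dates are Saturdays, 28, 28, 35 days apart.
Specifically, the 4th Saturday of each month.
4th Saturday of February 2030: 2030-02-23.
March 2030 — 4th Saturday is 2030-03-23.

2030-02-23, 2030-03-23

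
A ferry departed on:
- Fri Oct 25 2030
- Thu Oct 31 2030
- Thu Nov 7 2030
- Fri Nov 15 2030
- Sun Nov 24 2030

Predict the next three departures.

Wed Dec 4 2030, Sun Dec 15 2030, Fri Dec 27 2030

Gaps: 6, 7, 8, 9 days — each gap is 1 larger than the previous one.
Next gap: 10 days. Sun Nov 24 2030 + 10 days = Wed Dec 4 2030.
Next gap: 11 days. Wed Dec 4 2030 + 11 days = Sun Dec 15 2030.
Next gap: 12 days. Sun Dec 15 2030 + 12 days = Fri Dec 27 2030.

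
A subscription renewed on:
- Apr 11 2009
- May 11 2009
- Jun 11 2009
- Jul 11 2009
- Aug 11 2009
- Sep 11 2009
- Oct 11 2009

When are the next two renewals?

The day-of-month is always 11 (30, 31, 30, 31, 31, 30 days between events).
So this recurs on the 11th of each month.
November 2009: Nov 11 2009.
Next: December 2009 → Dec 11 2009.

Nov 11 2009, Dec 11 2009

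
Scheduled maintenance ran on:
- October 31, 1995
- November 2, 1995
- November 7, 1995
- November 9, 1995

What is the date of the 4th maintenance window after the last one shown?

Gaps: 2, 5, 2 days — not constant, but cyclic with period 2.
The events fall on every Tuesday and Thursday.
The following Tuesday is November 14, 1995.
The following Thursday is November 16, 1995.
Next Tuesday: November 21, 1995.
The following Thursday is November 23, 1995.

November 23, 1995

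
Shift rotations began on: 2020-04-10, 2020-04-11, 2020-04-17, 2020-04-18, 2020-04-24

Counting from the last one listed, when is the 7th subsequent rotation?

2020-05-16

The gap pattern 1, 6, 1, 6 repeats every 2 events.
These are the Fridays and Saturdays of each week.
Next Saturday: 2020-04-25.
The following Friday is 2020-05-01.
The following Saturday is 2020-05-02.
The following Friday is 2020-05-08.
Next Saturday: 2020-05-09.
Next Friday: 2020-05-15.
Next Saturday: 2020-05-16.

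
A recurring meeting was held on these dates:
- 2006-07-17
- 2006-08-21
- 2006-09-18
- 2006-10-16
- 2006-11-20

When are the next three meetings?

2006-12-18, 2007-01-15, 2007-02-19

These are Mondays at 28- or 35-day spacing (35, 28, 28, 35).
The pattern: 3rd Monday of the month.
December 2006 — 3rd Monday is 2006-12-18.
January 2007 — 3rd Monday is 2007-01-15.
February 2007 — 3rd Monday is 2007-02-19.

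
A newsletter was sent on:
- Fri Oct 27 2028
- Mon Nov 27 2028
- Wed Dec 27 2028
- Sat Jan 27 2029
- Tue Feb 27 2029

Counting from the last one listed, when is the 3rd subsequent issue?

Gaps: 31, 30, 31, 31 days — not constant. Every event is on the 27th of the month.
Pattern: the 27th of each month.
March 2029: Tue Mar 27 2029.
Next: April 2029 → Fri Apr 27 2029.
May 2029: Sun May 27 2029.

Sun May 27 2029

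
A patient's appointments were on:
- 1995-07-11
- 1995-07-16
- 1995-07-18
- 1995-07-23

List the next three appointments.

1995-07-25, 1995-07-30, 1995-08-01

The gap pattern 5, 2, 5 repeats every 2 events.
These are the Tuesdays and Sundays of each week.
The following Tuesday is 1995-07-25.
Next Sunday: 1995-07-30.
The following Tuesday is 1995-08-01.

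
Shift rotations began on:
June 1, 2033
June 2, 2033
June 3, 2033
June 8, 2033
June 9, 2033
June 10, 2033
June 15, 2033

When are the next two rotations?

June 16, 2033; June 17, 2033

Gaps: 1, 1, 5, 1, 1, 5 days — not constant, but cyclic with period 3.
The events fall on every Wednesday, Thursday and Friday.
Next Thursday: June 16, 2033.
Next Friday: June 17, 2033.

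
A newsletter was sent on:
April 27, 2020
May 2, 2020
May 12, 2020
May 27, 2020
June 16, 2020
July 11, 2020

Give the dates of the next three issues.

August 10, 2020; September 14, 2020; October 24, 2020

Gaps: 5, 10, 15, 20, 25 days — each gap is 5 larger than the previous one.
Next gap: 30 days. July 11, 2020 + 30 days = August 10, 2020.
Next gap: 35 days. August 10, 2020 + 35 days = September 14, 2020.
Next gap: 40 days. September 14, 2020 + 40 days = October 24, 2020.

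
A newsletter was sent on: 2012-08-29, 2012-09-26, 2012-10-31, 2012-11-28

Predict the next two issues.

All Wednesdays; the gaps (28, 35, 28) vary with month length.
This is the last Wednesday of each month.
Last Wednesday of December 2012: 2012-12-26.
Last Wednesday of January 2013: 2013-01-30.

2012-12-26, 2013-01-30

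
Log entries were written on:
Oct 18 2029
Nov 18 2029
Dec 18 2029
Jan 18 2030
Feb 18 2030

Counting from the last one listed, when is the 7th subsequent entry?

Sep 18 2030

The day-of-month is always 18 (31, 30, 31, 31 days between events).
So this recurs on the 18th of each month.
March 2030: Mar 18 2030.
Next: April 2030 → Apr 18 2030.
Next: May 2030 → May 18 2030.
June 2030: Jun 18 2030.
Next: July 2030 → Jul 18 2030.
Next: August 2030 → Aug 18 2030.
Next: September 2030 → Sep 18 2030.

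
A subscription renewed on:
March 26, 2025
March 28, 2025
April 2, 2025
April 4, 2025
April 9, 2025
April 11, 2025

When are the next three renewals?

April 16, 2025; April 18, 2025; April 23, 2025

The gap pattern 2, 5, 2, 5, 2 repeats every 2 events.
These are the Wednesdays and Fridays of each week.
The following Wednesday is April 16, 2025.
The following Friday is April 18, 2025.
Next Wednesday: April 23, 2025.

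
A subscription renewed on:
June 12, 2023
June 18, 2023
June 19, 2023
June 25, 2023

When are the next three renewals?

June 26, 2023; July 2, 2023; July 3, 2023

Every event lands on a Monday or Sunday (gaps cycle 6, 1, 6).
So the schedule is: every Monday and Sunday.
Next Monday: June 26, 2023.
Next Sunday: July 2, 2023.
The following Monday is July 3, 2023.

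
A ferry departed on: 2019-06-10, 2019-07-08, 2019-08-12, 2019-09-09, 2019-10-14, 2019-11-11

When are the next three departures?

Gaps: 28, 35, 28, 35, 28 days — a mix of 28 and 35. Every date is a Monday.
Each is the 2nd Monday of its month.
December 2019 — 2nd Monday is 2019-12-09.
January 2020 — 2nd Monday is 2020-01-13.
2nd Monday of February 2020: 2020-02-10.

2019-12-09, 2020-01-13, 2020-02-10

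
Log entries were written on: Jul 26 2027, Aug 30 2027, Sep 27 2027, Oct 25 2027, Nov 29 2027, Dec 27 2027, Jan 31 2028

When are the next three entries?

Feb 28 2028, Mar 27 2028, Apr 24 2028

These are Mondays with 35, 28, 28, 35, 28, 35-day gaps.
Each is the final Monday of its month — Aug 30 2027 is past the 28th, so '4th Monday' doesn't fit.
Last Monday of February 2028: Feb 28 2028.
Last Monday of March 2028: Mar 27 2028.
April 2028 ends with Monday Apr 24 2028.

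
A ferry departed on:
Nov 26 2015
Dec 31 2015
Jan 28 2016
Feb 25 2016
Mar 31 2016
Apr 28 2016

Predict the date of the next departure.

Every date is a Thursday; gaps 35, 28, 28, 35, 28 days.
Each is the last Thursday of its month (at least one falls on the 29th or later, ruling out '4th Thursday').
Last Thursday of May 2016: May 26 2016.

May 26 2016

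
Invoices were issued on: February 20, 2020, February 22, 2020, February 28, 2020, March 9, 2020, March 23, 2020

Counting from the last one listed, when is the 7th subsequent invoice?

Intervals are 2, 6, 10, 14 days — an arithmetic progression with common difference 4.
Next gap: 18 days. March 23, 2020 + 18 days = April 10, 2020.
Next gap: 22 days. April 10, 2020 + 22 days = May 2, 2020.
Next gap: 26 days. May 2, 2020 + 26 days = May 28, 2020.
Next gap: 30 days. May 28, 2020 + 30 days = June 27, 2020.
Next gap: 34 days. June 27, 2020 + 34 days = July 31, 2020.
Next gap: 38 days. July 31, 2020 + 38 days = September 7, 2020.
Next gap: 42 days. September 7, 2020 + 42 days = October 19, 2020.

October 19, 2020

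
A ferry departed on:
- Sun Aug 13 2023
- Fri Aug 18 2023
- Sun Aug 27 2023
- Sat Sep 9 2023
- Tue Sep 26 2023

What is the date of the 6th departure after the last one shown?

Sat Mar 30 2024

Gaps: 5, 9, 13, 17 days — each gap is 4 larger than the previous one.
Next gap: 21 days. Tue Sep 26 2023 + 21 days = Tue Oct 17 2023.
Next gap: 25 days. Tue Oct 17 2023 + 25 days = Sat Nov 11 2023.
Next gap: 29 days. Sat Nov 11 2023 + 29 days = Sun Dec 10 2023.
Next gap: 33 days. Sun Dec 10 2023 + 33 days = Fri Jan 12 2024.
Next gap: 37 days. Fri Jan 12 2024 + 37 days = Sun Feb 18 2024.
Next gap: 41 days. Sun Feb 18 2024 + 41 days = Sat Mar 30 2024.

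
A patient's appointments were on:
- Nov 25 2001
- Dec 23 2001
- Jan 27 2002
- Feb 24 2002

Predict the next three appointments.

Gaps: 28, 35, 28 days — a mix of 28 and 35. Every date is a Sunday.
Each is the 4th Sunday of its month.
March 2002 — 4th Sunday is Mar 24 2002.
April 2002 — 4th Sunday is Apr 28 2002.
May 2002 — 4th Sunday is May 26 2002.

Mar 24 2002, Apr 28 2002, May 26 2002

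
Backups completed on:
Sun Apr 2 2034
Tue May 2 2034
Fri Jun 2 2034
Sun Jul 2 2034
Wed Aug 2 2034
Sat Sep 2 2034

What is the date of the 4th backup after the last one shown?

Tue Jan 2 2035

The day-of-month is always 2 (30, 31, 30, 31, 31 days between events).
So this recurs on the 2nd of each month.
October 2034: Mon Oct 2 2034.
Next: November 2034 → Thu Nov 2 2034.
December 2034: Sat Dec 2 2034.
January 2035: Tue Jan 2 2035.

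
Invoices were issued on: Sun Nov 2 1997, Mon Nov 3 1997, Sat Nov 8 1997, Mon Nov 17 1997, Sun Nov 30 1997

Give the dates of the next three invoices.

The spacing grows by 4 each time: 1, 5, 9, 13 days.
Next gap: 17 days. Sun Nov 30 1997 + 17 days = Wed Dec 17 1997.
Next gap: 21 days. Wed Dec 17 1997 + 21 days = Wed Jan 7 1998.
Next gap: 25 days. Wed Jan 7 1998 + 25 days = Sun Feb 1 1998.

Wed Dec 17 1997, Wed Jan 7 1998, Sun Feb 1 1998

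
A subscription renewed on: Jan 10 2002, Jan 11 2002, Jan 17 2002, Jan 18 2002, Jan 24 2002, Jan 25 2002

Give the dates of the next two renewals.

Every event lands on a Thursday or Friday (gaps cycle 1, 6, 1, 6, 1).
So the schedule is: every Thursday and Friday.
Next Thursday: Jan 31 2002.
The following Friday is Feb 1 2002.

Jan 31 2002, Feb 1 2002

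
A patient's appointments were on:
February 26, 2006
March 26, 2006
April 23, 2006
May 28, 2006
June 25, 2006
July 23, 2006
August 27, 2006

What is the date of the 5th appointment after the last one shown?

These are Sundays at 28- or 35-day spacing (28, 28, 35, 28, 28, 35).
The pattern: 4th Sunday of the month.
4th Sunday of September 2006: September 24, 2006.
4th Sunday of October 2006: October 22, 2006.
November 2006 — 4th Sunday is November 26, 2006.
4th Sunday of December 2006: December 24, 2006.
January 2007 — 4th Sunday is January 28, 2007.

January 28, 2007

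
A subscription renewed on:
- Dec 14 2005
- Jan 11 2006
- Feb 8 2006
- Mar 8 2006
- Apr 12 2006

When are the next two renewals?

All dates are Wednesdays, 28, 28, 28, 35 days apart.
Specifically, the 2nd Wednesday of each month.
2nd Wednesday of May 2006: May 10 2006.
June 2006 — 2nd Wednesday is Jun 14 2006.

May 10 2006, Jun 14 2006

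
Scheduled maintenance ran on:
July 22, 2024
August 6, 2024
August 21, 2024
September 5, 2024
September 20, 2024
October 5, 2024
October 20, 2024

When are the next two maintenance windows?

Gaps between consecutive events: 15, 15, 15, 15, 15, 15 days — a constant 15-day interval.
October 20, 2024 + 15 days = November 4, 2024.
November 4, 2024 + 15 days = November 19, 2024.

November 4, 2024; November 19, 2024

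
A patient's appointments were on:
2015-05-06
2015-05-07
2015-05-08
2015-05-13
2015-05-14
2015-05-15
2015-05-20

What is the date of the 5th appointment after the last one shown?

Every event lands on a Wednesday or Thursday or Friday (gaps cycle 1, 1, 5, 1, 1, 5).
So the schedule is: every Wednesday, Thursday and Friday.
The following Thursday is 2015-05-21.
The following Friday is 2015-05-22.
Next Wednesday: 2015-05-27.
Next Thursday: 2015-05-28.
Next Friday: 2015-05-29.

2015-05-29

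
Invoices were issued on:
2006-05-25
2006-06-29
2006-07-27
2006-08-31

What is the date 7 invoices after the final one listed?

2007-03-29

All Thursdays; the gaps (35, 28, 35) vary with month length.
This is the last Thursday of each month.
September 2006 ends with Thursday 2006-09-28.
Last Thursday of October 2006: 2006-10-26.
Last Thursday of November 2006: 2006-11-30.
December 2006 ends with Thursday 2006-12-28.
January 2007 ends with Thursday 2007-01-25.
February 2007 ends with Thursday 2007-02-22.
March 2007 ends with Thursday 2007-03-29.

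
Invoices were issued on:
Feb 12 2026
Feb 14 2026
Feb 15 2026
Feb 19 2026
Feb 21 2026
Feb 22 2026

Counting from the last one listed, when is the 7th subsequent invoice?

The gap pattern 2, 1, 4, 2, 1 repeats every 3 events.
These are the Thursdays, Saturdays and Sundays of each week.
The following Thursday is Feb 26 2026.
The following Saturday is Feb 28 2026.
The following Sunday is Mar 1 2026.
The following Thursday is Mar 5 2026.
Next Saturday: Mar 7 2026.
Next Sunday: Mar 8 2026.
Next Thursday: Mar 12 2026.

Mar 12 2026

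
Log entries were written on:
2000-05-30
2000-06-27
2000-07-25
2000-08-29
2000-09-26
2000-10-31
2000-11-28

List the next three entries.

These are Tuesdays with 28, 28, 35, 28, 35, 28-day gaps.
Each is the final Tuesday of its month — 2000-05-30 is past the 28th, so '4th Tuesday' doesn't fit.
December 2000 ends with Tuesday 2000-12-26.
Last Tuesday of January 2001: 2001-01-30.
February 2001 ends with Tuesday 2001-02-27.

2000-12-26, 2001-01-30, 2001-02-27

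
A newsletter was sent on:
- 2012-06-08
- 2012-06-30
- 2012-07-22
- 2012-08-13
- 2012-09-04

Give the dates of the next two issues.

2012-09-26, 2012-10-18

Gaps between consecutive events: 22, 22, 22, 22 days — a constant 22-day interval.
2012-09-04 + 22 days = 2012-09-26.
2012-09-26 + 22 days = 2012-10-18.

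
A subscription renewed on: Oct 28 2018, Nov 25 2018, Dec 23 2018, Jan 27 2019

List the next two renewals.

Gaps: 28, 28, 35 days — a mix of 28 and 35. Every date is a Sunday.
Each is the 4th Sunday of its month.
4th Sunday of February 2019: Feb 24 2019.
March 2019 — 4th Sunday is Mar 24 2019.

Feb 24 2019, Mar 24 2019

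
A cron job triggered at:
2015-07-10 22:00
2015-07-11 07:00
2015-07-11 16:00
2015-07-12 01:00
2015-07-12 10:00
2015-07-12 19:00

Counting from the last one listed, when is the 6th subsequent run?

Spacing: 9, 9, 9, 9, 9 h — constant 9 h.
2015-07-12 19:00 + 9 h = 2015-07-13 04:00.
2015-07-13 04:00 + 9 h = 2015-07-13 13:00.
2015-07-13 13:00 + 9 h = 2015-07-13 22:00.
2015-07-13 22:00 + 9 h = 2015-07-14 07:00.
2015-07-14 07:00 + 9 h = 2015-07-14 16:00.
2015-07-14 16:00 + 9 h = 2015-07-15 01:00.

2015-07-15 01:00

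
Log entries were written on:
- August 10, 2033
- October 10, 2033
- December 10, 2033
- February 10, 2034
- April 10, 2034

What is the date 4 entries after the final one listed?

The day-of-month is always 10 (61, 61, 62, 59 days between events).
So this recurs on the 10th of every 2 months.
June 2034: June 10, 2034.
Next: August 2034 → August 10, 2034.
Next: October 2034 → October 10, 2034.
Next: December 2034 → December 10, 2034.

December 10, 2034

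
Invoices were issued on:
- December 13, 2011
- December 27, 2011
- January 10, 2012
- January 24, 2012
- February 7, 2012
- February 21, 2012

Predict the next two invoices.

Every event comes 14 days after the last (14, 14, 14, 14, 14).
February 21, 2012 + 14 days = March 6, 2012.
March 6, 2012 + 14 days = March 20, 2012.

March 6, 2012; March 20, 2012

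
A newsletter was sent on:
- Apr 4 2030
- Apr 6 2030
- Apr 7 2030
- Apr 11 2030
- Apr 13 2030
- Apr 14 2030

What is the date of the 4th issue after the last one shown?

Gaps: 2, 1, 4, 2, 1 days — not constant, but cyclic with period 3.
The events fall on every Thursday, Saturday and Sunday.
The following Thursday is Apr 18 2030.
Next Saturday: Apr 20 2030.
Next Sunday: Apr 21 2030.
Next Thursday: Apr 25 2030.

Apr 25 2030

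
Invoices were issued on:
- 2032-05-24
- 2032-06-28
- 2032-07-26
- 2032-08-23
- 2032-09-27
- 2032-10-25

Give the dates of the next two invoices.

All dates are Mondays, 35, 28, 28, 35, 28 days apart.
Specifically, the 4th Monday of each month.
4th Monday of November 2032: 2032-11-22.
4th Monday of December 2032: 2032-12-27.

2032-11-22, 2032-12-27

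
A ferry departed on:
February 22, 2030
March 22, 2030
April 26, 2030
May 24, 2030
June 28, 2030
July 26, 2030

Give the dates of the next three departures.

August 23, 2030; September 27, 2030; October 25, 2030

All dates are Fridays, 28, 35, 28, 35, 28 days apart.
Specifically, the 4th Friday of each month.
August 2030 — 4th Friday is August 23, 2030.
4th Friday of September 2030: September 27, 2030.
4th Friday of October 2030: October 25, 2030.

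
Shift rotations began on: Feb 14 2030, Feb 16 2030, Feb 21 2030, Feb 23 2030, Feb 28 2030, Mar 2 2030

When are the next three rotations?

The gap pattern 2, 5, 2, 5, 2 repeats every 2 events.
These are the Thursdays and Saturdays of each week.
The following Thursday is Mar 7 2030.
Next Saturday: Mar 9 2030.
Next Thursday: Mar 14 2030.

Mar 7 2030, Mar 9 2030, Mar 14 2030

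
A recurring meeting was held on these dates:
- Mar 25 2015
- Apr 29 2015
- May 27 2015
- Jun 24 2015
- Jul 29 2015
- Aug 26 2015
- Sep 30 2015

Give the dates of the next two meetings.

Oct 28 2015, Nov 25 2015

These are Wednesdays with 35, 28, 28, 35, 28, 35-day gaps.
Each is the final Wednesday of its month — Apr 29 2015 is past the 28th, so '4th Wednesday' doesn't fit.
October 2015 ends with Wednesday Oct 28 2015.
Last Wednesday of November 2015: Nov 25 2015.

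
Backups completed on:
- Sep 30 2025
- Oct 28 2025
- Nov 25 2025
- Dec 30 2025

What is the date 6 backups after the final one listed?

Jun 30 2026

These are Tuesdays with 28, 28, 35-day gaps.
Each is the final Tuesday of its month — Sep 30 2025 is past the 28th, so '4th Tuesday' doesn't fit.
January 2026 ends with Tuesday Jan 27 2026.
February 2026 ends with Tuesday Feb 24 2026.
Last Tuesday of March 2026: Mar 31 2026.
Last Tuesday of April 2026: Apr 28 2026.
May 2026 ends with Tuesday May 26 2026.
Last Tuesday of June 2026: Jun 30 2026.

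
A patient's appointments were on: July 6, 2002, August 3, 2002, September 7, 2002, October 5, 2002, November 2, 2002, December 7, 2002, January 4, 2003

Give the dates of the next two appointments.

February 1, 2003; March 1, 2003

All dates are Saturdays, 28, 35, 28, 28, 35, 28 days apart.
Specifically, the 1st Saturday of each month.
1st Saturday of February 2003: February 1, 2003.
1st Saturday of March 2003: March 1, 2003.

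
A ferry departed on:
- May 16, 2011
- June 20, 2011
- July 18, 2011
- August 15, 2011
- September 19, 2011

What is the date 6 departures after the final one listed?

These are Mondays at 28- or 35-day spacing (35, 28, 28, 35).
The pattern: 3rd Monday of the month.
October 2011 — 3rd Monday is October 17, 2011.
3rd Monday of November 2011: November 21, 2011.
3rd Monday of December 2011: December 19, 2011.
January 2012 — 3rd Monday is January 16, 2012.
3rd Monday of February 2012: February 20, 2012.
March 2012 — 3rd Monday is March 19, 2012.

March 19, 2012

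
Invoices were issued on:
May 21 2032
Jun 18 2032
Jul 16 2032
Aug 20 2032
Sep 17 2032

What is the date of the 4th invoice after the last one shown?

All dates are Fridays, 28, 28, 35, 28 days apart.
Specifically, the 3rd Friday of each month.
October 2032 — 3rd Friday is Oct 15 2032.
3rd Friday of November 2032: Nov 19 2032.
3rd Friday of December 2032: Dec 17 2032.
January 2033 — 3rd Friday is Jan 21 2033.

Jan 21 2033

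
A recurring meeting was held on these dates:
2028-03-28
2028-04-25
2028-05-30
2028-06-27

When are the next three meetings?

2028-07-25, 2028-08-29, 2028-09-26

Every date is a Tuesday; gaps 28, 35, 28 days.
Each is the last Tuesday of its month (at least one falls on the 29th or later, ruling out '4th Tuesday').
July 2028 ends with Tuesday 2028-07-25.
August 2028 ends with Tuesday 2028-08-29.
September 2028 ends with Tuesday 2028-09-26.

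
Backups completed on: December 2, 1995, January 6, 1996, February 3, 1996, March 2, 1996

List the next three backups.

April 6, 1996; May 4, 1996; June 1, 1996

Gaps: 35, 28, 28 days — a mix of 28 and 35. Every date is a Saturday.
Each is the 1st Saturday of its month.
April 1996 — 1st Saturday is April 6, 1996.
May 1996 — 1st Saturday is May 4, 1996.
1st Saturday of June 1996: June 1, 1996.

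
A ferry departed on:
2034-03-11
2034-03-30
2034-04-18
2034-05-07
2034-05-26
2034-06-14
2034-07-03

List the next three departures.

Gaps between consecutive events: 19, 19, 19, 19, 19, 19 days — a constant 19-day interval.
2034-07-03 + 19 days = 2034-07-22.
2034-07-22 + 19 days = 2034-08-10.
2034-08-10 + 19 days = 2034-08-29.

2034-07-22, 2034-08-10, 2034-08-29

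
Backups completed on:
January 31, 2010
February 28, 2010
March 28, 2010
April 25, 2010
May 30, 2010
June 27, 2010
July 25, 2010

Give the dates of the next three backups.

These are Sundays with 28, 28, 28, 35, 28, 28-day gaps.
Each is the final Sunday of its month — January 31, 2010 is past the 28th, so '4th Sunday' doesn't fit.
Last Sunday of August 2010: August 29, 2010.
Last Sunday of September 2010: September 26, 2010.
October 2010 ends with Sunday October 31, 2010.

August 29, 2010; September 26, 2010; October 31, 2010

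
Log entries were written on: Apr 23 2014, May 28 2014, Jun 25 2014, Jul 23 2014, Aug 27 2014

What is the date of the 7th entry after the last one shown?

Mar 25 2015

All dates are Wednesdays, 35, 28, 28, 35 days apart.
Specifically, the 4th Wednesday of each month.
September 2014 — 4th Wednesday is Sep 24 2014.
October 2014 — 4th Wednesday is Oct 22 2014.
4th Wednesday of November 2014: Nov 26 2014.
December 2014 — 4th Wednesday is Dec 24 2014.
4th Wednesday of January 2015: Jan 28 2015.
4th Wednesday of February 2015: Feb 25 2015.
March 2015 — 4th Wednesday is Mar 25 2015.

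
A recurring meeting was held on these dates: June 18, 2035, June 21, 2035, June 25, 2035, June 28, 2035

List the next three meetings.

July 2, 2035; July 5, 2035; July 9, 2035

The gap pattern 3, 4, 3 repeats every 2 events.
These are the Mondays and Thursdays of each week.
The following Monday is July 2, 2035.
The following Thursday is July 5, 2035.
The following Monday is July 9, 2035.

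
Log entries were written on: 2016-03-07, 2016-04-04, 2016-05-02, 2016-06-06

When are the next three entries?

Gaps: 28, 28, 35 days — a mix of 28 and 35. Every date is a Monday.
Each is the 1st Monday of its month.
July 2016 — 1st Monday is 2016-07-04.
1st Monday of August 2016: 2016-08-01.
1st Monday of September 2016: 2016-09-05.

2016-07-04, 2016-08-01, 2016-09-05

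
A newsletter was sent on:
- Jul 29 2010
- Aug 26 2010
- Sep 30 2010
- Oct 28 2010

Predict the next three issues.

Nov 25 2010, Dec 30 2010, Jan 27 2011

All Thursdays; the gaps (28, 35, 28) vary with month length.
This is the last Thursday of each month.
November 2010 ends with Thursday Nov 25 2010.
December 2010 ends with Thursday Dec 30 2010.
Last Thursday of January 2011: Jan 27 2011.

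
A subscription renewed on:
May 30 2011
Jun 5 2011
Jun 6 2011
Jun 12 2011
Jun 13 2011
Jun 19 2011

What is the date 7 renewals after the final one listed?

Jul 11 2011

Every event lands on a Monday or Sunday (gaps cycle 6, 1, 6, 1, 6).
So the schedule is: every Monday and Sunday.
Next Monday: Jun 20 2011.
The following Sunday is Jun 26 2011.
Next Monday: Jun 27 2011.
The following Sunday is Jul 3 2011.
Next Monday: Jul 4 2011.
Next Sunday: Jul 10 2011.
The following Monday is Jul 11 2011.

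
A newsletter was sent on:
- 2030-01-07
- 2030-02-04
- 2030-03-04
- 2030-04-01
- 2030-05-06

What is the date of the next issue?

These are Mondays at 28- or 35-day spacing (28, 28, 28, 35).
The pattern: 1st Monday of the month.
June 2030 — 1st Monday is 2030-06-03.

2030-06-03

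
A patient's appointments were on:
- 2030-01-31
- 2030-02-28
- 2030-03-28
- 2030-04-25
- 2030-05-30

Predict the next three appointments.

2030-06-27, 2030-07-25, 2030-08-29

Every date is a Thursday; gaps 28, 28, 28, 35 days.
Each is the last Thursday of its month (at least one falls on the 29th or later, ruling out '4th Thursday').
Last Thursday of June 2030: 2030-06-27.
Last Thursday of July 2030: 2030-07-25.
August 2030 ends with Thursday 2030-08-29.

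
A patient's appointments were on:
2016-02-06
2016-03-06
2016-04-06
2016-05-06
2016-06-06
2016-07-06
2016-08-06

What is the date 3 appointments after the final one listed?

2016-11-06

Gaps: 29, 31, 30, 31, 30, 31 days — not constant. Every event is on the 6th of the month.
Pattern: the 6th of each month.
Next: September 2016 → 2016-09-06.
Next: October 2016 → 2016-10-06.
November 2016: 2016-11-06.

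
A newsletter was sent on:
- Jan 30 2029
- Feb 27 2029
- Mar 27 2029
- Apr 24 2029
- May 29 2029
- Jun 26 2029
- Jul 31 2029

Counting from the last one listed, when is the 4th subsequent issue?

Every date is a Tuesday; gaps 28, 28, 28, 35, 28, 35 days.
Each is the last Tuesday of its month (at least one falls on the 29th or later, ruling out '4th Tuesday').
Last Tuesday of August 2029: Aug 28 2029.
September 2029 ends with Tuesday Sep 25 2029.
Last Tuesday of October 2029: Oct 30 2029.
November 2029 ends with Tuesday Nov 27 2029.

Nov 27 2029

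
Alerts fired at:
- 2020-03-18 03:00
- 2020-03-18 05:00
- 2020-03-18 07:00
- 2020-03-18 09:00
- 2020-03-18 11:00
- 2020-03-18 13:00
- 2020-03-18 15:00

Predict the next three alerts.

2020-03-18 17:00, 2020-03-18 19:00, 2020-03-18 21:00

The interval is a steady 2 hours (2, 2, 2, 2, 2, 2).
2020-03-18 15:00 + 2 h = 2020-03-18 17:00.
2020-03-18 17:00 + 2 h = 2020-03-18 19:00.
2020-03-18 19:00 + 2 h = 2020-03-18 21:00.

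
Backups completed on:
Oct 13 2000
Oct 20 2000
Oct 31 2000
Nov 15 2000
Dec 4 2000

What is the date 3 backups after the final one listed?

Feb 23 2001

The spacing grows by 4 each time: 7, 11, 15, 19 days.
Next gap: 23 days. Dec 4 2000 + 23 days = Dec 27 2000.
Next gap: 27 days. Dec 27 2000 + 27 days = Jan 23 2001.
Next gap: 31 days. Jan 23 2001 + 31 days = Feb 23 2001.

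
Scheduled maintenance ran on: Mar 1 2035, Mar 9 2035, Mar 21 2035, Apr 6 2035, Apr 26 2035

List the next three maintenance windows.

May 20 2035, Jun 17 2035, Jul 19 2035

Gaps: 8, 12, 16, 20 days — each gap is 4 larger than the previous one.
Next gap: 24 days. Apr 26 2035 + 24 days = May 20 2035.
Next gap: 28 days. May 20 2035 + 28 days = Jun 17 2035.
Next gap: 32 days. Jun 17 2035 + 32 days = Jul 19 2035.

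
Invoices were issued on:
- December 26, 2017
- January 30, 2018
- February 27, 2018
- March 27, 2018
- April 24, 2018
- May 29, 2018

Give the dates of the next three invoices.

June 26, 2018; July 31, 2018; August 28, 2018

Every date is a Tuesday; gaps 35, 28, 28, 28, 35 days.
Each is the last Tuesday of its month (at least one falls on the 29th or later, ruling out '4th Tuesday').
June 2018 ends with Tuesday June 26, 2018.
Last Tuesday of July 2018: July 31, 2018.
August 2018 ends with Tuesday August 28, 2018.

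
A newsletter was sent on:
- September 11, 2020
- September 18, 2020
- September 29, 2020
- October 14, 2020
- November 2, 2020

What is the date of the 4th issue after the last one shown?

The spacing grows by 4 each time: 7, 11, 15, 19 days.
Next gap: 23 days. November 2, 2020 + 23 days = November 25, 2020.
Next gap: 27 days. November 25, 2020 + 27 days = December 22, 2020.
Next gap: 31 days. December 22, 2020 + 31 days = January 22, 2021.
Next gap: 35 days. January 22, 2021 + 35 days = February 26, 2021.

February 26, 2021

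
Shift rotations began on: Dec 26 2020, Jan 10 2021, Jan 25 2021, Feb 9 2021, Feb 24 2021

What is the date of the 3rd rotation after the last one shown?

Gaps between consecutive events: 15, 15, 15, 15 days — a constant 15-day interval.
Feb 24 2021 + 15 days = Mar 11 2021.
Mar 11 2021 + 15 days = Mar 26 2021.
Mar 26 2021 + 15 days = Apr 10 2021.

Apr 10 2021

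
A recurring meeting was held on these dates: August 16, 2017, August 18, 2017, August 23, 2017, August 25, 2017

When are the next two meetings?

Every event lands on a Wednesday or Friday (gaps cycle 2, 5, 2).
So the schedule is: every Wednesday and Friday.
Next Wednesday: August 30, 2017.
Next Friday: September 1, 2017.

August 30, 2017; September 1, 2017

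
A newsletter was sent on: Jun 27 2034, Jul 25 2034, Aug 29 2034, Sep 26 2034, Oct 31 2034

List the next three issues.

All Tuesdays; the gaps (28, 35, 28, 35) vary with month length.
This is the last Tuesday of each month.
November 2034 ends with Tuesday Nov 28 2034.
December 2034 ends with Tuesday Dec 26 2034.
Last Tuesday of January 2035: Jan 30 2035.

Nov 28 2034, Dec 26 2034, Jan 30 2035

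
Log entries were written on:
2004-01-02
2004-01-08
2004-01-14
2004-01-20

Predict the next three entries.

2004-01-26, 2004-02-01, 2004-02-07

Every event comes 6 days after the last (6, 6, 6).
2004-01-20 + 6 days = 2004-01-26.
2004-01-26 + 6 days = 2004-02-01.
2004-02-01 + 6 days = 2004-02-07.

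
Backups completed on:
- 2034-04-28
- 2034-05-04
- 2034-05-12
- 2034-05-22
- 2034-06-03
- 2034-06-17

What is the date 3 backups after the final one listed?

2034-08-10

Gaps: 6, 8, 10, 12, 14 days — each gap is 2 larger than the previous one.
Next gap: 16 days. 2034-06-17 + 16 days = 2034-07-03.
Next gap: 18 days. 2034-07-03 + 18 days = 2034-07-21.
Next gap: 20 days. 2034-07-21 + 20 days = 2034-08-10.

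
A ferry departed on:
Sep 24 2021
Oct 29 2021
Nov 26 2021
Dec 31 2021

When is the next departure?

Jan 28 2022

Every date is a Friday; gaps 35, 28, 35 days.
Each is the last Friday of its month (at least one falls on the 29th or later, ruling out '4th Friday').
January 2022 ends with Friday Jan 28 2022.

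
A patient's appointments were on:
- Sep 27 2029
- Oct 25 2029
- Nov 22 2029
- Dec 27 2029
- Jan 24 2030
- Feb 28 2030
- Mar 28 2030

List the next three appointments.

Gaps: 28, 28, 35, 28, 35, 28 days — a mix of 28 and 35. Every date is a Thursday.
Each is the 4th Thursday of its month.
4th Thursday of April 2030: Apr 25 2030.
4th Thursday of May 2030: May 23 2030.
4th Thursday of June 2030: Jun 27 2030.

Apr 25 2030, May 23 2030, Jun 27 2030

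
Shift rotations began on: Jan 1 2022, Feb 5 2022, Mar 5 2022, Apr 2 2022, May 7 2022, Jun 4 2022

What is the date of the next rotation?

Gaps: 35, 28, 28, 35, 28 days — a mix of 28 and 35. Every date is a Saturday.
Each is the 1st Saturday of its month.
July 2022 — 1st Saturday is Jul 2 2022.

Jul 2 2022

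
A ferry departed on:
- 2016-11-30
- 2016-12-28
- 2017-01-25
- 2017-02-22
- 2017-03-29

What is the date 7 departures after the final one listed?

These are Wednesdays with 28, 28, 28, 35-day gaps.
Each is the final Wednesday of its month — 2016-11-30 is past the 28th, so '4th Wednesday' doesn't fit.
Last Wednesday of April 2017: 2017-04-26.
May 2017 ends with Wednesday 2017-05-31.
Last Wednesday of June 2017: 2017-06-28.
Last Wednesday of July 2017: 2017-07-26.
August 2017 ends with Wednesday 2017-08-30.
September 2017 ends with Wednesday 2017-09-27.
October 2017 ends with Wednesday 2017-10-25.

2017-10-25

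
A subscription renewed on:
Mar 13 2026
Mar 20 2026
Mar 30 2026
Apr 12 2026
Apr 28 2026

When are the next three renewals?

May 17 2026, Jun 8 2026, Jul 3 2026

Gaps: 7, 10, 13, 16 days — each gap is 3 larger than the previous one.
Next gap: 19 days. Apr 28 2026 + 19 days = May 17 2026.
Next gap: 22 days. May 17 2026 + 22 days = Jun 8 2026.
Next gap: 25 days. Jun 8 2026 + 25 days = Jul 3 2026.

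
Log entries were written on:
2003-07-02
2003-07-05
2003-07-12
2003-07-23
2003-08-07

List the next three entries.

The spacing grows by 4 each time: 3, 7, 11, 15 days.
Next gap: 19 days. 2003-08-07 + 19 days = 2003-08-26.
Next gap: 23 days. 2003-08-26 + 23 days = 2003-09-18.
Next gap: 27 days. 2003-09-18 + 27 days = 2003-10-15.

2003-08-26, 2003-09-18, 2003-10-15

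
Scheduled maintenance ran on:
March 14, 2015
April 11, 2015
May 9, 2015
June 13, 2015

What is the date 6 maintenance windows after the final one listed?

December 12, 2015

All dates are Saturdays, 28, 28, 35 days apart.
Specifically, the 2nd Saturday of each month.
2nd Saturday of July 2015: July 11, 2015.
August 2015 — 2nd Saturday is August 8, 2015.
2nd Saturday of September 2015: September 12, 2015.
October 2015 — 2nd Saturday is October 10, 2015.
2nd Saturday of November 2015: November 14, 2015.
2nd Saturday of December 2015: December 12, 2015.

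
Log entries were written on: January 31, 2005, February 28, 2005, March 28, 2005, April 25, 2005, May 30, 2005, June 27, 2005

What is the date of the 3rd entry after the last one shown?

September 26, 2005

All Mondays; the gaps (28, 28, 28, 35, 28) vary with month length.
This is the last Monday of each month.
Last Monday of July 2005: July 25, 2005.
August 2005 ends with Monday August 29, 2005.
Last Monday of September 2005: September 26, 2005.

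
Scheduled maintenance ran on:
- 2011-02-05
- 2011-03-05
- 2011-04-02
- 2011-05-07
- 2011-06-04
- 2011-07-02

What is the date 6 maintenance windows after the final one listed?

These are Saturdays at 28- or 35-day spacing (28, 28, 35, 28, 28).
The pattern: 1st Saturday of the month.
1st Saturday of August 2011: 2011-08-06.
1st Saturday of September 2011: 2011-09-03.
October 2011 — 1st Saturday is 2011-10-01.
1st Saturday of November 2011: 2011-11-05.
December 2011 — 1st Saturday is 2011-12-03.
1st Saturday of January 2012: 2012-01-07.

2012-01-07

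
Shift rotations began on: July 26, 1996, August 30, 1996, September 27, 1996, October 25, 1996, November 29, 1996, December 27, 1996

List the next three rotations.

Every date is a Friday; gaps 35, 28, 28, 35, 28 days.
Each is the last Friday of its month (at least one falls on the 29th or later, ruling out '4th Friday').
January 1997 ends with Friday January 31, 1997.
Last Friday of February 1997: February 28, 1997.
March 1997 ends with Friday March 28, 1997.

January 31, 1997; February 28, 1997; March 28, 1997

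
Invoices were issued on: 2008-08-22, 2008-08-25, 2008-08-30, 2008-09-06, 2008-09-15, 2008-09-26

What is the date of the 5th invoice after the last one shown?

Intervals are 3, 5, 7, 9, 11 days — an arithmetic progression with common difference 2.
Next gap: 13 days. 2008-09-26 + 13 days = 2008-10-09.
Next gap: 15 days. 2008-10-09 + 15 days = 2008-10-24.
Next gap: 17 days. 2008-10-24 + 17 days = 2008-11-10.
Next gap: 19 days. 2008-11-10 + 19 days = 2008-11-29.
Next gap: 21 days. 2008-11-29 + 21 days = 2008-12-20.

2008-12-20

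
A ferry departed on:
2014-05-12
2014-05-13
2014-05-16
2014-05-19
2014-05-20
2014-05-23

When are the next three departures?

The gap pattern 1, 3, 3, 1, 3 repeats every 3 events.
These are the Mondays, Tuesdays and Fridays of each week.
The following Monday is 2014-05-26.
The following Tuesday is 2014-05-27.
The following Friday is 2014-05-30.

2014-05-26, 2014-05-27, 2014-05-30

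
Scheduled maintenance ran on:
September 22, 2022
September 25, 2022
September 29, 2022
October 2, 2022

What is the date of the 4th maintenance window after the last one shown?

October 16, 2022

The gap pattern 3, 4, 3 repeats every 2 events.
These are the Thursdays and Sundays of each week.
Next Thursday: October 6, 2022.
The following Sunday is October 9, 2022.
Next Thursday: October 13, 2022.
The following Sunday is October 16, 2022.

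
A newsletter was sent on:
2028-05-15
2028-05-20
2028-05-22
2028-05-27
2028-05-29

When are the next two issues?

2028-06-03, 2028-06-05

The gap pattern 5, 2, 5, 2 repeats every 2 events.
These are the Mondays and Saturdays of each week.
The following Saturday is 2028-06-03.
The following Monday is 2028-06-05.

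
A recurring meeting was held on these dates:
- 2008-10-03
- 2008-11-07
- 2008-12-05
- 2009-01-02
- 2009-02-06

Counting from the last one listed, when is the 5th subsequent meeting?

All dates are Fridays, 35, 28, 28, 35 days apart.
Specifically, the 1st Friday of each month.
1st Friday of March 2009: 2009-03-06.
April 2009 — 1st Friday is 2009-04-03.
May 2009 — 1st Friday is 2009-05-01.
1st Friday of June 2009: 2009-06-05.
1st Friday of July 2009: 2009-07-03.

2009-07-03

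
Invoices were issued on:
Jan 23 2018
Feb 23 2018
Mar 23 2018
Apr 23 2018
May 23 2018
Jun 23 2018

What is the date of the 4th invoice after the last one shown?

Oct 23 2018

The day-of-month is always 23 (31, 28, 31, 30, 31 days between events).
So this recurs on the 23rd of each month.
July 2018: Jul 23 2018.
Next: August 2018 → Aug 23 2018.
Next: September 2018 → Sep 23 2018.
October 2018: Oct 23 2018.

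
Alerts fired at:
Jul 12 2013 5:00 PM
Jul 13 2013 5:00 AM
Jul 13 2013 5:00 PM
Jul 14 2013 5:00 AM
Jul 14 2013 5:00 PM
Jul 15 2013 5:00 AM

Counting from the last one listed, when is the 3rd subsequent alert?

Spacing: 12, 12, 12, 12, 12 h — constant 12 h.
Jul 15 2013 5:00 AM + 12 h = Jul 15 2013 5:00 PM.
Jul 15 2013 5:00 PM + 12 h = Jul 16 2013 5:00 AM.
Jul 16 2013 5:00 AM + 12 h = Jul 16 2013 5:00 PM.

Jul 16 2013 5:00 PM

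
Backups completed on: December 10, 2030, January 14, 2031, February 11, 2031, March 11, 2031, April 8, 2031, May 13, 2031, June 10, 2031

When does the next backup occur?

All dates are Tuesdays, 35, 28, 28, 28, 35, 28 days apart.
Specifically, the 2nd Tuesday of each month.
2nd Tuesday of July 2031: July 8, 2031.

July 8, 2031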